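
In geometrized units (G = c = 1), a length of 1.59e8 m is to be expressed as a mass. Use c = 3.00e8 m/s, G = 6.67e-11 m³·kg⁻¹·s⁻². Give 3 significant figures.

Length → mass via c²/G.
1.59e8 m × (c²/G) = 2.15e35 kg

2.15e35 kg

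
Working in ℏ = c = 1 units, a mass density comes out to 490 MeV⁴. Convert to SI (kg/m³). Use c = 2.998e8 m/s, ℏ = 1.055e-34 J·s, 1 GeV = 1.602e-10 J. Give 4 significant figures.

Mass density is [E]/(c²[L]³) = [E]⁴/(ℏ³c⁵).
1 GeV⁴ → 1/(ℏ³c⁵) × (1 GeV in J)⁴ = 2.316e20 kg/m³.
Convert the energy scale: 490 MeV⁴ = 4.90e-10 GeV⁴.
Result: 4.90e-10 × 2.316e20 = 1.135e11 kg/m³.

1.135e11 kg/m³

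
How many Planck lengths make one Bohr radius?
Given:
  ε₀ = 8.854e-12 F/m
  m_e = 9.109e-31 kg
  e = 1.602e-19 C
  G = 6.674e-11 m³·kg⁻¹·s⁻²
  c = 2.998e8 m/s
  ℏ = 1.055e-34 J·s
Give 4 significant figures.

Bohr radius: a₀ = 4πε₀ℏ²/(m_e e²) = 5.297e-11 m
Planck length: ℓ_P = √(ℏG/c³) = 1.616e-35 m
ratio = 5.297e-11 / 1.616e-35 = 3.277e24

3.277e24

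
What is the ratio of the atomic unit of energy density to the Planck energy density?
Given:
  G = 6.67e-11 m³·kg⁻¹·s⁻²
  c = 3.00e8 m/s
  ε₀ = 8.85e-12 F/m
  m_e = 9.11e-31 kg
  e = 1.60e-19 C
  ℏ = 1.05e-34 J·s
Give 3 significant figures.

6.44e-101

atomic unit of energy density: u_au = E_h/a₀³ = m_e⁴e¹⁰/((4πε₀)⁵ℏ⁸) = 3.01e13 J/m³
Planck energy density: u_P = c⁷/(ℏG²) = 4.68e113 J/m³
ratio = 3.01e13 / 4.68e113 = 6.44e-101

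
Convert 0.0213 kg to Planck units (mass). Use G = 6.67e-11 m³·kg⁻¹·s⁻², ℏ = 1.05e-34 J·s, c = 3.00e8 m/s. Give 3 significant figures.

Planck mass: m_P = √(ℏc/G) = 2.17e-8 kg.
0.0213 / 2.17e-8 = 9.80e5

9.80e5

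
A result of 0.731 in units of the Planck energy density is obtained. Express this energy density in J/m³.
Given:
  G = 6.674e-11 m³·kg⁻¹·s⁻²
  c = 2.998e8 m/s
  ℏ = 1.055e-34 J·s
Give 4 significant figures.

One Planck energy density: u_P = c⁷/(ℏG²) = 4.632e113 J/m³.
0.731 × 4.632e113 J/m³ = 3.386e113 J/m³

3.386e113 J/m³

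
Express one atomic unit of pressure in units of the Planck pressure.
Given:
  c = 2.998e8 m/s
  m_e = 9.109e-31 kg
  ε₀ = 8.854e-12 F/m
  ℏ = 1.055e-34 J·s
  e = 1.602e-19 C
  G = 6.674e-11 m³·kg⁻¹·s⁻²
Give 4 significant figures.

atomic unit of pressure: P_au = E_h/a₀³ = m_e⁴e¹⁰/((4πε₀)⁵ℏ⁸) = 2.929e13 Pa
Planck pressure: p_P = c⁷/(ℏG²) = 4.632e113 Pa
ratio = 2.929e13 / 4.632e113 = 6.323e-101

6.323e-101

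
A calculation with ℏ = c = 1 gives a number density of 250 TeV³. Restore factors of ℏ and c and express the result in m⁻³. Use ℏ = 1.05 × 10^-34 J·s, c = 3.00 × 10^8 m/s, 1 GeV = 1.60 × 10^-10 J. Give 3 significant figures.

Number density is [L]⁻³ = [E]³/(ℏc)³.
1 GeV³ → 1/(ℏc)³ × (1 GeV in J)³ = 1.31 × 10^47 m⁻³.
Convert the energy scale: 250 TeV³ = 2.50 × 10^11 GeV³.
Result: 2.50 × 10^11 × 1.31 × 10^47 = 3.28 × 10^58 m⁻³.

3.28 × 10^58 m⁻³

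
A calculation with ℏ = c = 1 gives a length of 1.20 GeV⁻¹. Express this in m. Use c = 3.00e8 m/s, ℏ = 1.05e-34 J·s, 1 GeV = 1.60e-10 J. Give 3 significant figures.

2.36e-16 m

A length is [E]⁻¹ in ℏ=c=1; restore one factor of ℏc.
1 GeV⁻¹ → ℏc × (1 GeV in J)⁻¹ = 1.97e-16 m.
Result: 1.20 × 1.97e-16 = 2.36e-16 m.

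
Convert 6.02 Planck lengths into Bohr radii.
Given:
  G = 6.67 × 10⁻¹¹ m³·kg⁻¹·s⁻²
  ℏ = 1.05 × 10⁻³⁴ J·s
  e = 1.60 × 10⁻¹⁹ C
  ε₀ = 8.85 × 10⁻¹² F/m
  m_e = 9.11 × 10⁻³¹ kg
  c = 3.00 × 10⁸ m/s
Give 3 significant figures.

Planck length: ℓ_P = √(ℏG/c³) = 1.61 × 10⁻³⁵ m
Bohr radius: a₀ = 4πε₀ℏ²/(m_e e²) = 5.26 × 10⁻¹¹ m
6.02 × 1.61 × 10⁻³⁵ / 5.26 × 10⁻¹¹ = 1.84 × 10⁻²⁴

1.84 × 10⁻²⁴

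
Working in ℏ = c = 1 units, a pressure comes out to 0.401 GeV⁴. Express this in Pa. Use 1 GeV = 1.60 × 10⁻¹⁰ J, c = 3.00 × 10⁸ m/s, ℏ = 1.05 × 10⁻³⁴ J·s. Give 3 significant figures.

Pressure is [E]/[L]³ = [E]⁴/(ℏc)³.
1 GeV⁴ → 1/(ℏc)³ × (1 GeV in J)⁴ = 2.10 × 10³⁷ Pa.
Result: 0.401 × 2.10 × 10³⁷ = 8.41 × 10³⁶ Pa.

8.41 × 10³⁶ Pa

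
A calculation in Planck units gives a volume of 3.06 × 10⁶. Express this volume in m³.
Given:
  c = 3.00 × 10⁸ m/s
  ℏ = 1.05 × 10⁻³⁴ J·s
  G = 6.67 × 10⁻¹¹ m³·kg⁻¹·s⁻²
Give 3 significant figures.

One Planck volume: V_P = (ℏG/c³)^(3/2) = 4.18 × 10⁻¹⁰⁵ m³.
3.06 × 10⁶ × 4.18 × 10⁻¹⁰⁵ m³ = 1.28 × 10⁻⁹⁸ m³

1.28 × 10⁻⁹⁸ m³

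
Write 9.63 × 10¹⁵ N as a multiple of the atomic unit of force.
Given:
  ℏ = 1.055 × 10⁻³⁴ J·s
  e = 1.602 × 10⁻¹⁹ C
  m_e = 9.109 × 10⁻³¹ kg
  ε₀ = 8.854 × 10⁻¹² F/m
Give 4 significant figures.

1.172 × 10²³

atomic unit of force: F_au = E_h/a₀ = m_e²e⁶/((4πε₀)³ℏ⁴) = 8.220 × 10⁻⁸ N.
9.63 × 10¹⁵ / 8.220 × 10⁻⁸ = 1.172 × 10²³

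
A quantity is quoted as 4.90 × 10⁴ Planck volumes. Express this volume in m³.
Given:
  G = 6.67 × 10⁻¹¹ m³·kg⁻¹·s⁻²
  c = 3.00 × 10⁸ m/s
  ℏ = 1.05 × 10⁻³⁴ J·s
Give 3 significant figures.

One Planck volume: V_P = (ℏG/c³)^(3/2) = 4.18 × 10⁻¹⁰⁵ m³.
4.90 × 10⁴ × 4.18 × 10⁻¹⁰⁵ m³ = 2.05 × 10⁻¹⁰⁰ m³

2.05 × 10⁻¹⁰⁰ m³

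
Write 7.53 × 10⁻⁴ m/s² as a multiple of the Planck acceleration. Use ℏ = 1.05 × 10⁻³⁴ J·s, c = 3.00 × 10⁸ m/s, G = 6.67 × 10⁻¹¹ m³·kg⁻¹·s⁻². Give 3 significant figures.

Planck acceleration: a_P = √(c⁷/(ℏG)) = 5.59 × 10⁵¹ m/s².
7.53 × 10⁻⁴ / 5.59 × 10⁵¹ = 1.35 × 10⁻⁵⁵

1.35 × 10⁻⁵⁵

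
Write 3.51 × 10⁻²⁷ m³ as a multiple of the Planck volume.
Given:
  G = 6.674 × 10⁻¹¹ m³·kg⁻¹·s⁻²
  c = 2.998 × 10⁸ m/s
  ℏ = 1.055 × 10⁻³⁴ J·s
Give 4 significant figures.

Planck volume: V_P = (ℏG/c³)^(3/2) = 4.224 × 10⁻¹⁰⁵ m³.
3.51 × 10⁻²⁷ / 4.224 × 10⁻¹⁰⁵ = 8.310 × 10⁷⁷

8.310 × 10⁷⁷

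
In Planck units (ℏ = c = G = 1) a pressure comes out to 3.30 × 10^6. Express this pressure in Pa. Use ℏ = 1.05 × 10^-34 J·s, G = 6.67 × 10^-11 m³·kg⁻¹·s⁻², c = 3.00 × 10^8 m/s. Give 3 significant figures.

1.54 × 10^120 Pa

One Planck pressure: p_P = c⁷/(ℏG²) = 4.68 × 10^113 Pa.
3.30 × 10^6 × 4.68 × 10^113 Pa = 1.54 × 10^120 Pa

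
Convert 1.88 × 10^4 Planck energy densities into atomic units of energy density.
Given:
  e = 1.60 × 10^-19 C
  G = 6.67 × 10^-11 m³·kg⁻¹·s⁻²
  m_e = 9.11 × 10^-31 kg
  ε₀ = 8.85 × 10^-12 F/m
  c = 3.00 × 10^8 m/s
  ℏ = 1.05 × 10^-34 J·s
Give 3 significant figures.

Planck energy density: u_P = c⁷/(ℏG²) = 4.68 × 10^113 J/m³
atomic unit of energy density: u_au = E_h/a₀³ = m_e⁴e¹⁰/((4πε₀)⁵ℏ⁸) = 3.01 × 10^13 J/m³
1.88 × 10^4 × 4.68 × 10^113 / 3.01 × 10^13 = 2.92 × 10^104

2.92 × 10^104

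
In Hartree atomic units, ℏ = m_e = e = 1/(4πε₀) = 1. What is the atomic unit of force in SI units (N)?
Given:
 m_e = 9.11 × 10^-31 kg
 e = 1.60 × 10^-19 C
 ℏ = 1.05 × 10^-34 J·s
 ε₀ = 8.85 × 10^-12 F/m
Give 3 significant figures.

8.33 × 10^-8 N

From ℏ = m_e = e = 1/(4πε₀) = 1 the force scale is F_au = E_h/a₀ = m_e²e⁶/((4πε₀)³ℏ⁴).
E_h = 4.38 × 10^-18 J
a₀ = 5.26 × 10^-11 m
E_h/a₀ = 8.33 × 10^-8 N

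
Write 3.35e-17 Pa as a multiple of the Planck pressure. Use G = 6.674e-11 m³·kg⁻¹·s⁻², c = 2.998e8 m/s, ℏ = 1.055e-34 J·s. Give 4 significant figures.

7.232e-131

Planck pressure: p_P = c⁷/(ℏG²) = 4.632e113 Pa.
3.35e-17 / 4.632e113 = 7.232e-131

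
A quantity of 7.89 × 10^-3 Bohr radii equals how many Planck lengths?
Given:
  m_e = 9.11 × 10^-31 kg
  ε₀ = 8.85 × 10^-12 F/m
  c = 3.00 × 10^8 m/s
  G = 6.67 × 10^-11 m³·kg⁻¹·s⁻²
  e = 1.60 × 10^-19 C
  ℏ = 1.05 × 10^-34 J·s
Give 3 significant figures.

Bohr radius: a₀ = 4πε₀ℏ²/(m_e e²) = 5.26 × 10^-11 m
Planck length: ℓ_P = √(ℏG/c³) = 1.61 × 10^-35 m
7.89 × 10^-3 × 5.26 × 10^-11 / 1.61 × 10^-35 = 2.58 × 10^22

2.58 × 10^22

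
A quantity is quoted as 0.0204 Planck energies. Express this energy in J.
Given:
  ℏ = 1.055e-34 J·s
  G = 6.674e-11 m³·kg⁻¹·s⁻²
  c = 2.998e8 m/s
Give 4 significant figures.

One Planck energy: E_P = √(ℏc⁵/G) = 1.957e9 J.
0.0204 × 1.957e9 J = 3.992e7 J

3.992e7 J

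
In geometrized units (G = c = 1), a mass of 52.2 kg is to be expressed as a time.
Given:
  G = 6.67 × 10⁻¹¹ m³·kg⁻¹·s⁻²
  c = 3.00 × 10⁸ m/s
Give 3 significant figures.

Mass → time via G/c³.
52.2 kg × (G/c³) = 1.29 × 10⁻³⁴ s

1.29 × 10⁻³⁴ s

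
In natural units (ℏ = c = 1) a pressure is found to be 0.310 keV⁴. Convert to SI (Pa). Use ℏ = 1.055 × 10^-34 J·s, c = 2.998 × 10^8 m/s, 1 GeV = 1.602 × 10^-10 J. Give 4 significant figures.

6.453 × 10^12 Pa

Pressure is [E]/[L]³ = [E]⁴/(ℏc)³.
1 GeV⁴ → 1/(ℏc)³ × (1 GeV in J)⁴ = 2.082 × 10^37 Pa.
Convert the energy scale: 0.310 keV⁴ = 3.10 × 10^-25 GeV⁴.
Result: 3.10 × 10^-25 × 2.082 × 10^37 = 6.453 × 10^12 Pa.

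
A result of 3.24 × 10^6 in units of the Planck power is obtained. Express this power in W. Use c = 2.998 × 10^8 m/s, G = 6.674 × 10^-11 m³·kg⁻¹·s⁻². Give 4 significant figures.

One Planck power: P_P = c⁵/G = 3.629 × 10^52 W.
3.24 × 10^6 × 3.629 × 10^52 W = 1.176 × 10^59 W

1.176 × 10^59 W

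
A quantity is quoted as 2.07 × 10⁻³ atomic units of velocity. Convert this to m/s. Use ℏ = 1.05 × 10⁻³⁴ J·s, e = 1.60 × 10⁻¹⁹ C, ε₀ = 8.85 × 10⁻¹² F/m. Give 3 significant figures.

4.54 × 10³ m/s

One atomic unit of velocity: v_au = e²/(4πε₀ℏ) = 2.19 × 10⁶ m/s.
2.07 × 10⁻³ × 2.19 × 10⁶ m/s = 4.54 × 10³ m/s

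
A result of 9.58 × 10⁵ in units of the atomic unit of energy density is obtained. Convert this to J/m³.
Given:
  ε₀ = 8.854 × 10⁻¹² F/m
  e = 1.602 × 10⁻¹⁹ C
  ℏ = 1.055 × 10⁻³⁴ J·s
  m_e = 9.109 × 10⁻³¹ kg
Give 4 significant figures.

One atomic unit of energy density: u_au = E_h/a₀³ = m_e⁴e¹⁰/((4πε₀)⁵ℏ⁸) = 2.929 × 10¹³ J/m³.
9.58 × 10⁵ × 2.929 × 10¹³ J/m³ = 2.806 × 10¹⁹ J/m³

2.806 × 10¹⁹ J/m³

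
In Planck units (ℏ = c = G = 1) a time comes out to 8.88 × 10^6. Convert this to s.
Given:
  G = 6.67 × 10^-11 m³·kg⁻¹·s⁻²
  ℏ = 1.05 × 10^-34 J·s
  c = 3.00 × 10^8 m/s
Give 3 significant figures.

4.77 × 10^-37 s

One Planck time: t_P = √(ℏG/c⁵) = 5.37 × 10^-44 s.
8.88 × 10^6 × 5.37 × 10^-44 s = 4.77 × 10^-37 s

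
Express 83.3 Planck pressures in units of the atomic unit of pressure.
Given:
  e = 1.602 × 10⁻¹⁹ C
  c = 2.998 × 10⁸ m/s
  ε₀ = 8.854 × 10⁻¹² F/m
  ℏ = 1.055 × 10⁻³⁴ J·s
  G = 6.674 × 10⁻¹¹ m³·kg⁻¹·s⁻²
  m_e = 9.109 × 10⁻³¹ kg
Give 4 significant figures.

1.317 × 10¹⁰²

Planck pressure: p_P = c⁷/(ℏG²) = 4.632 × 10¹¹³ Pa
atomic unit of pressure: P_au = E_h/a₀³ = m_e⁴e¹⁰/((4πε₀)⁵ℏ⁸) = 2.929 × 10¹³ Pa
83.3 × 4.632 × 10¹¹³ / 2.929 × 10¹³ = 1.317 × 10¹⁰²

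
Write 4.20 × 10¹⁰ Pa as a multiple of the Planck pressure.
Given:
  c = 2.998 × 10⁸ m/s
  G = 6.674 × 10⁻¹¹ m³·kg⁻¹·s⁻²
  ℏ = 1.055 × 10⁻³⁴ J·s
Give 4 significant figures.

9.067 × 10⁻¹⁰⁴

Planck pressure: p_P = c⁷/(ℏG²) = 4.632 × 10¹¹³ Pa.
4.20 × 10¹⁰ / 4.632 × 10¹¹³ = 9.067 × 10⁻¹⁰⁴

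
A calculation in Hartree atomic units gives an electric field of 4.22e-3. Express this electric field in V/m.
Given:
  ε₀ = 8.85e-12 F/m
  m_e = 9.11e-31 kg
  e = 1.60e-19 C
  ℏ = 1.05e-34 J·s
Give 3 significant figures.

2.20e9 V/m

One atomic unit of electric field: E_au = E_h/(e a₀) = m_e²e⁵/((4πε₀)³ℏ⁴) = 5.20e11 V/m.
4.22e-3 × 5.20e11 V/m = 2.20e9 V/m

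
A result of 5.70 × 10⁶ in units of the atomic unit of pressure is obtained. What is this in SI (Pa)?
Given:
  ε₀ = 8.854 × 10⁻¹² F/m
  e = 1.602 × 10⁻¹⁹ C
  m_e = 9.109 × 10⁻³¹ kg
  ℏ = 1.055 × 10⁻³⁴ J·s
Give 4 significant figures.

One atomic unit of pressure: P_au = E_h/a₀³ = m_e⁴e¹⁰/((4πε₀)⁵ℏ⁸) = 2.929 × 10¹³ Pa.
5.70 × 10⁶ × 2.929 × 10¹³ Pa = 1.670 × 10²⁰ Pa

1.670 × 10²⁰ Pa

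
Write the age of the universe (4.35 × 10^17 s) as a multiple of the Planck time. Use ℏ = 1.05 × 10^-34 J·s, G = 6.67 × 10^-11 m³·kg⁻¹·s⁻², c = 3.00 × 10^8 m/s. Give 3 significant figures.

Planck time: t_P = √(ℏG/c⁵) = 5.37 × 10^-44 s.
4.35 × 10^17 / 5.37 × 10^-44 = 8.10 × 10^60

8.10 × 10^60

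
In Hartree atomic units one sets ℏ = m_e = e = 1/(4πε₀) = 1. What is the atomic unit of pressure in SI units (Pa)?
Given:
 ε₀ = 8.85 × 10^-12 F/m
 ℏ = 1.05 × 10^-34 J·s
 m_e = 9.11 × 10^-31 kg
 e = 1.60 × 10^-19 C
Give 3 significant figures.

P_au = E_h/a₀³ = m_e⁴e¹⁰/((4πε₀)⁵ℏ⁸)
E_h = 4.38 × 10^-18 J
a₀ = 5.26 × 10^-11 m
E_h/a₀³ = 3.01 × 10^13 Pa

3.01 × 10^13 Pa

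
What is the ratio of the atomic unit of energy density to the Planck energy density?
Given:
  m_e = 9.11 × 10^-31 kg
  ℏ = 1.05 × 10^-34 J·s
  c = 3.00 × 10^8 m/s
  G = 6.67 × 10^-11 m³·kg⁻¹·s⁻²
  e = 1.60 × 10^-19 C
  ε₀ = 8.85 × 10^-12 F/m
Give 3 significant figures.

6.44 × 10^-101

atomic unit of energy density: u_au = E_h/a₀³ = m_e⁴e¹⁰/((4πε₀)⁵ℏ⁸) = 3.01 × 10^13 J/m³
Planck energy density: u_P = c⁷/(ℏG²) = 4.68 × 10^113 J/m³
ratio = 3.01 × 10^13 / 4.68 × 10^113 = 6.44 × 10^-101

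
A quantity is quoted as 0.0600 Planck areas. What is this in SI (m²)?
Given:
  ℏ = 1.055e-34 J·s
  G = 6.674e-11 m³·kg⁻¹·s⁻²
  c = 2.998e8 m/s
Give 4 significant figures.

1.568e-71 m²

One Planck area: A_P = ℏG/c³ = 2.613e-70 m².
0.0600 × 2.613e-70 m² = 1.568e-71 m²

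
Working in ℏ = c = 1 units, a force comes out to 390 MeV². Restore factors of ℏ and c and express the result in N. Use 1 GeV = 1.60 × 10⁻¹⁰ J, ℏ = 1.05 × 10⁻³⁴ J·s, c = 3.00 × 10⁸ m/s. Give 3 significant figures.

317 N

Force is [E]/[L] = [E]²/(ℏc); restore (ℏc)⁻¹.
1 GeV² → 1/(ℏc) × (1 GeV in J)² = 8.13 × 10⁵ N.
Convert the energy scale: 390 MeV² = 3.90 × 10⁻⁴ GeV².
Result: 3.90 × 10⁻⁴ × 8.13 × 10⁵ = 317 N.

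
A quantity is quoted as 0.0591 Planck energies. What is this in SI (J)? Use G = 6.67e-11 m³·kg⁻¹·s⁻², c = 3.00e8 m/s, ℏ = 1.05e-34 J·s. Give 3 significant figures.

One Planck energy: E_P = √(ℏc⁵/G) = 1.96e9 J.
0.0591 × 1.96e9 J = 1.16e8 J

1.16e8 J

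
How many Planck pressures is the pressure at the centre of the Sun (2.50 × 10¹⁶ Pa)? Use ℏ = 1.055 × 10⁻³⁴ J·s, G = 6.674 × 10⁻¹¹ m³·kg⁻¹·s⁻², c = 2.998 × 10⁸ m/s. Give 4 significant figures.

Planck pressure: p_P = c⁷/(ℏG²) = 4.632 × 10¹¹³ Pa.
2.50 × 10¹⁶ / 4.632 × 10¹¹³ = 5.397 × 10⁻⁹⁸

5.397 × 10⁻⁹⁸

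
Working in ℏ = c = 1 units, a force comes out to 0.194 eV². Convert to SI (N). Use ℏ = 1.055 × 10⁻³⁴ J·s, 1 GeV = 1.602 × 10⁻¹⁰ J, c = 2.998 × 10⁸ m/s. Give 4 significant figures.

1.574 × 10⁻¹³ N

Force is [E]/[L] = [E]²/(ℏc); restore (ℏc)⁻¹.
1 GeV² → 1/(ℏc) × (1 GeV in J)² = 8.114 × 10⁵ N.
Convert the energy scale: 0.194 eV² = 1.94 × 10⁻¹⁹ GeV².
Result: 1.94 × 10⁻¹⁹ × 8.114 × 10⁵ = 1.574 × 10⁻¹³ N.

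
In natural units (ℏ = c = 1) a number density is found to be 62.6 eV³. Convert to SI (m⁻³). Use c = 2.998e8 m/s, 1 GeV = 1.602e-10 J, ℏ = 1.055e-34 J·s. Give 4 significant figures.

Number density is [L]⁻³ = [E]³/(ℏc)³.
1 GeV³ → 1/(ℏc)³ × (1 GeV in J)³ = 1.299e47 m⁻³.
Convert the energy scale: 62.6 eV³ = 6.26e-26 GeV³.
Result: 6.26e-26 × 1.299e47 = 8.134e21 m⁻³.

8.134e21 m⁻³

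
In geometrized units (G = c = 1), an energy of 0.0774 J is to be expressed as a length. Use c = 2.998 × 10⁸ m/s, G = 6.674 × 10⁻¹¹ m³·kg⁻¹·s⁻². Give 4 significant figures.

Energy → length via G/c⁴.
0.0774 J × (G/c⁴) = 6.394 × 10⁻⁴⁶ m

6.394 × 10⁻⁴⁶ m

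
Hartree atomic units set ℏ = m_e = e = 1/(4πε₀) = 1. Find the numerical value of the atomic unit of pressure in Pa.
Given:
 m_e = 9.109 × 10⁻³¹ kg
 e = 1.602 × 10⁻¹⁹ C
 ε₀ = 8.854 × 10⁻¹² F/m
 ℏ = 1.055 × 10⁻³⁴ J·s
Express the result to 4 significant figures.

2.929 × 10¹³ Pa

Dimensional analysis gives P_au = E_h/a₀³ = m_e⁴e¹⁰/((4πε₀)⁵ℏ⁸).
E_h = 4.354 × 10⁻¹⁸ J
a₀ = 5.297 × 10⁻¹¹ m
E_h/a₀³ = 2.929 × 10¹³ Pa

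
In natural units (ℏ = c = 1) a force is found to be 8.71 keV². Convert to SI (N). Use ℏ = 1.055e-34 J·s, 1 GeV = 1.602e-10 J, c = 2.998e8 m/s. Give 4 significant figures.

Force is [E]/[L] = [E]²/(ℏc); restore (ℏc)⁻¹.
1 GeV² → 1/(ℏc) × (1 GeV in J)² = 8.114e5 N.
Convert the energy scale: 8.71 keV² = 8.71e-12 GeV².
Result: 8.71e-12 × 8.114e5 = 7.067e-6 N.

7.067e-6 N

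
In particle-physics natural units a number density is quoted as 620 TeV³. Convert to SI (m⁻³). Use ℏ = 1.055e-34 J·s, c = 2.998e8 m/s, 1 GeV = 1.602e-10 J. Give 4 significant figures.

Number density is [L]⁻³ = [E]³/(ℏc)³.
1 GeV³ → 1/(ℏc)³ × (1 GeV in J)³ = 1.299e47 m⁻³.
Convert the energy scale: 620 TeV³ = 6.20e11 GeV³.
Result: 6.20e11 × 1.299e47 = 8.056e58 m⁻³.

8.056e58 m⁻³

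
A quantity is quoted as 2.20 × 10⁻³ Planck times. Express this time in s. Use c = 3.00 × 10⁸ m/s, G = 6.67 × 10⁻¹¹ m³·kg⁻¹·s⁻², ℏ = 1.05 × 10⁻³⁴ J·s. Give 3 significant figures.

One Planck time: t_P = √(ℏG/c⁵) = 5.37 × 10⁻⁴⁴ s.
2.20 × 10⁻³ × 5.37 × 10⁻⁴⁴ s = 1.18 × 10⁻⁴⁶ s

1.18 × 10⁻⁴⁶ s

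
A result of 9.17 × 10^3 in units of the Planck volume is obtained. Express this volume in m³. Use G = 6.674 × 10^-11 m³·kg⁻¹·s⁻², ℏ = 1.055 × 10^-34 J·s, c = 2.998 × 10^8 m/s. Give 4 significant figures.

3.873 × 10^-101 m³

One Planck volume: V_P = (ℏG/c³)^(3/2) = 4.224 × 10^-105 m³.
9.17 × 10^3 × 4.224 × 10^-105 m³ = 3.873 × 10^-101 m³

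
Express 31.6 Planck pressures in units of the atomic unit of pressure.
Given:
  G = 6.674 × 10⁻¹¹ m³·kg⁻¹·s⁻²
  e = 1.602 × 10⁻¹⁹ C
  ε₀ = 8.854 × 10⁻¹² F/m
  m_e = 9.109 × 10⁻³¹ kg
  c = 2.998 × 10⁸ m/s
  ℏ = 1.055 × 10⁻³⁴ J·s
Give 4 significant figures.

Planck pressure: p_P = c⁷/(ℏG²) = 4.632 × 10¹¹³ Pa
atomic unit of pressure: P_au = E_h/a₀³ = m_e⁴e¹⁰/((4πε₀)⁵ℏ⁸) = 2.929 × 10¹³ Pa
31.6 × 4.632 × 10¹¹³ / 2.929 × 10¹³ = 4.997 × 10¹⁰¹

4.997 × 10¹⁰¹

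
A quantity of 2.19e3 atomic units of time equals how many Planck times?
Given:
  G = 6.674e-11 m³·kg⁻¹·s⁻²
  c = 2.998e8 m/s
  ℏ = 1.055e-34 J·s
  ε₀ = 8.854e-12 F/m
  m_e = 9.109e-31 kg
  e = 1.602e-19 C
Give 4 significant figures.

9.841e29

atomic unit of time: τ_au = (4πε₀)²ℏ³/(m_e e⁴) = 2.423e-17 s
Planck time: t_P = √(ℏG/c⁵) = 5.392e-44 s
2.19e3 × 2.423e-17 / 5.392e-44 = 9.841e29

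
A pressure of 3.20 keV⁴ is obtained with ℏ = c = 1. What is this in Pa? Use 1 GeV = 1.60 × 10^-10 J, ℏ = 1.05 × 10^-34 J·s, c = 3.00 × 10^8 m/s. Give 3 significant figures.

6.71 × 10^13 Pa

Pressure is [E]/[L]³ = [E]⁴/(ℏc)³.
1 GeV⁴ → 1/(ℏc)³ × (1 GeV in J)⁴ = 2.10 × 10^37 Pa.
Convert the energy scale: 3.20 keV⁴ = 3.20 × 10^-24 GeV⁴.
Result: 3.20 × 10^-24 × 2.10 × 10^37 = 6.71 × 10^13 Pa.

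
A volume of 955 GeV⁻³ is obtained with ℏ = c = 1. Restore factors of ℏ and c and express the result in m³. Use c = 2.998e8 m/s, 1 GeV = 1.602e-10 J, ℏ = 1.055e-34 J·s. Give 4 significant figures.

Volume is [L]³ = [E]⁻³·(ℏc)³.
1 GeV⁻³ → (ℏc)³ × (1 GeV in J)⁻³ = 7.696e-48 m³.
Result: 955 × 7.696e-48 = 7.350e-45 m³.

7.350e-45 m³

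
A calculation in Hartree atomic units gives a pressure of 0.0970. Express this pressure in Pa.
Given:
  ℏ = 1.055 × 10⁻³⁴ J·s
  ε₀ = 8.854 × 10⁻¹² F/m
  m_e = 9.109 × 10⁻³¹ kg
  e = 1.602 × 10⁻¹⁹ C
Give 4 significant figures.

One atomic unit of pressure: P_au = E_h/a₀³ = m_e⁴e¹⁰/((4πε₀)⁵ℏ⁸) = 2.929 × 10¹³ Pa.
0.0970 × 2.929 × 10¹³ Pa = 2.841 × 10¹² Pa

2.841 × 10¹² Pa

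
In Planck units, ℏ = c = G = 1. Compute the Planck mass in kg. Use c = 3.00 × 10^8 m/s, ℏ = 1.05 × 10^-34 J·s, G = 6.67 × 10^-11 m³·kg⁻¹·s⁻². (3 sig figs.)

From ℏ = c = G = 1 the mass scale is m_P = √(ℏc/G).
  = √(4.72 × 10^-16)
  = 2.17 × 10^-8 kg

2.17 × 10^-8 kg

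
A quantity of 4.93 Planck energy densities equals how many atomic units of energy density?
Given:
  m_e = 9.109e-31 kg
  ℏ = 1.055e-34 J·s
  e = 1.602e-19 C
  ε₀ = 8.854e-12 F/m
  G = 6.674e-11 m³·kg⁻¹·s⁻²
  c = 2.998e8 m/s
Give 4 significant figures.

7.797e100

Planck energy density: u_P = c⁷/(ℏG²) = 4.632e113 J/m³
atomic unit of energy density: u_au = E_h/a₀³ = m_e⁴e¹⁰/((4πε₀)⁵ℏ⁸) = 2.929e13 J/m³
4.93 × 4.632e113 / 2.929e13 = 7.797e100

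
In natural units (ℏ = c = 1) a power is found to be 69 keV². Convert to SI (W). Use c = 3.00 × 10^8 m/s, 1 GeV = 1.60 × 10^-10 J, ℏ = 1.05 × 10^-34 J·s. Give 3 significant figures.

Power is [E]/[T] = [E]²/ℏ.
1 GeV² → 1/ℏ × (1 GeV in J)² = 2.44 × 10^14 W.
Convert the energy scale: 69 keV² = 6.90 × 10^-11 GeV².
Result: 6.90 × 10^-11 × 2.44 × 10^14 = 1.68 × 10^4 W.

1.68 × 10^4 W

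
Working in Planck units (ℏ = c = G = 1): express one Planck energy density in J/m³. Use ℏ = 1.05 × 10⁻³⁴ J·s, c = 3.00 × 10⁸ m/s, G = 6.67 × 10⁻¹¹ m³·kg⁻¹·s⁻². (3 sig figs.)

4.68 × 10¹¹³ J/m³

Dimensional analysis gives u_P = c⁷/(ℏG²).
  = 2.19 × 10⁵⁹ / 4.67 × 10⁻⁵⁵
  = 4.68 × 10¹¹³ J/m³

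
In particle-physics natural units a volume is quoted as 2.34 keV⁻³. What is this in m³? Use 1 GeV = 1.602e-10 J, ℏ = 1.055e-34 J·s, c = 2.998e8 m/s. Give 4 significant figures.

Volume is [L]³ = [E]⁻³·(ℏc)³.
1 GeV⁻³ → (ℏc)³ × (1 GeV in J)⁻³ = 7.696e-48 m³.
Convert the energy scale: 2.34 keV⁻³ = 2.34e18 GeV⁻³.
Result: 2.34e18 × 7.696e-48 = 1.801e-29 m³.

1.801e-29 m³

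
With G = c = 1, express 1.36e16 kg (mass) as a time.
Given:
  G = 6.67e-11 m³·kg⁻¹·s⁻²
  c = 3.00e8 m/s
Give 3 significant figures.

3.36e-20 s

Mass → time via G/c³.
1.36e16 kg × (G/c³) = 3.36e-20 s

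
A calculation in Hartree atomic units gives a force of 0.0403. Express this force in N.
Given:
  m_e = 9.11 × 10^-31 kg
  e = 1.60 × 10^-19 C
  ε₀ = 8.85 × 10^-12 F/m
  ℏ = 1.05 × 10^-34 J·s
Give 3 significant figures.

3.36 × 10^-9 N

One atomic unit of force: F_au = E_h/a₀ = m_e²e⁶/((4πε₀)³ℏ⁴) = 8.33 × 10^-8 N.
0.0403 × 8.33 × 10^-8 N = 3.36 × 10^-9 N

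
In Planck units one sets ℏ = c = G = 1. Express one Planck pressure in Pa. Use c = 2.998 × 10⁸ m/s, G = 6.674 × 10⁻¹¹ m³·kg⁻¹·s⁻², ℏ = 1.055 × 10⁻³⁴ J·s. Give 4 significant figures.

4.632 × 10¹¹³ Pa

p_P = c⁷/(ℏG²)
  = 2.177 × 10⁵⁹ / 4.699 × 10⁻⁵⁵
  = 4.632 × 10¹¹³ Pa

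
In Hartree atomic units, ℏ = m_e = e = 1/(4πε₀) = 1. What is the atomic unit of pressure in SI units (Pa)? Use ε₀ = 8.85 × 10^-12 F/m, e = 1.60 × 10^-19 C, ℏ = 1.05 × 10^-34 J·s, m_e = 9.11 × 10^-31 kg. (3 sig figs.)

3.01 × 10^13 Pa

The unique combination of the constants set to 1 with dimensions of pressure is P_au = E_h/a₀³ = m_e⁴e¹⁰/((4πε₀)⁵ℏ⁸).
E_h = 4.38 × 10^-18 J
a₀ = 5.26 × 10^-11 m
E_h/a₀³ = 3.01 × 10^13 Pa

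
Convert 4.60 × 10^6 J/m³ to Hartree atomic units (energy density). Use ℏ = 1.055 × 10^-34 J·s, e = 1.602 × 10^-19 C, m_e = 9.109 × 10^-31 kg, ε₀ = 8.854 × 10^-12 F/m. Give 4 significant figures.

1.570 × 10^-7

atomic unit of energy density: u_au = E_h/a₀³ = m_e⁴e¹⁰/((4πε₀)⁵ℏ⁸) = 2.929 × 10^13 J/m³.
4.60 × 10^6 / 2.929 × 10^13 = 1.570 × 10^-7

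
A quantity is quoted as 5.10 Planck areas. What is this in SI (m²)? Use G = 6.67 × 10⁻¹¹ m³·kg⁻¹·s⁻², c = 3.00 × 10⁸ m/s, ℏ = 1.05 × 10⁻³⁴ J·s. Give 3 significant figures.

1.32 × 10⁻⁶⁹ m²

One Planck area: A_P = ℏG/c³ = 2.59 × 10⁻⁷⁰ m².
5.10 × 2.59 × 10⁻⁷⁰ m² = 1.32 × 10⁻⁶⁹ m²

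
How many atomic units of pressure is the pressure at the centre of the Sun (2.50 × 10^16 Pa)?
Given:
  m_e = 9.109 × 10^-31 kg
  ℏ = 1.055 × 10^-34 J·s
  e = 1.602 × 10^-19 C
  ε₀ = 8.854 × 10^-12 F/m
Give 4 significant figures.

atomic unit of pressure: P_au = E_h/a₀³ = m_e⁴e¹⁰/((4πε₀)⁵ℏ⁸) = 2.929 × 10^13 Pa.
2.50 × 10^16 / 2.929 × 10^13 = 853.5

853.5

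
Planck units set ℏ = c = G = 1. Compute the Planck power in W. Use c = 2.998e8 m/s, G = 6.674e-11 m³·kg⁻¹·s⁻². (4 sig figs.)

From ℏ = c = G = 1 the power scale is P_P = c⁵/G.
  = 2.422e42 / 6.674e-11
  = 3.629e52 W

3.629e52 W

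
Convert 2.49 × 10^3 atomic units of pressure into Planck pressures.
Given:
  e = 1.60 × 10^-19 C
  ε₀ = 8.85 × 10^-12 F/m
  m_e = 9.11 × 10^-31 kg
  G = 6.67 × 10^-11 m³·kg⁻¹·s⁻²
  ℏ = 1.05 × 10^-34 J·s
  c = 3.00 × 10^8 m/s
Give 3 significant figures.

1.60 × 10^-97

atomic unit of pressure: P_au = E_h/a₀³ = m_e⁴e¹⁰/((4πε₀)⁵ℏ⁸) = 3.01 × 10^13 Pa
Planck pressure: p_P = c⁷/(ℏG²) = 4.68 × 10^113 Pa
2.49 × 10^3 × 3.01 × 10^13 / 4.68 × 10^113 = 1.60 × 10^-97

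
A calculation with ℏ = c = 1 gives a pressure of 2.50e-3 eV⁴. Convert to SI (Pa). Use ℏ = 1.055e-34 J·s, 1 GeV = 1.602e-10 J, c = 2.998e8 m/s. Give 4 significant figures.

0.05204 Pa

Pressure is [E]/[L]³ = [E]⁴/(ℏc)³.
1 GeV⁴ → 1/(ℏc)³ × (1 GeV in J)⁴ = 2.082e37 Pa.
Convert the energy scale: 2.50e-3 eV⁴ = 2.50e-39 GeV⁴.
Result: 2.50e-39 × 2.082e37 = 0.05204 Pa.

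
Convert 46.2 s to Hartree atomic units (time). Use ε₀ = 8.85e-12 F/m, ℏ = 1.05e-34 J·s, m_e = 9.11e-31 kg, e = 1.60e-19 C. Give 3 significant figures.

1.93e18

atomic unit of time: τ_au = (4πε₀)²ℏ³/(m_e e⁴) = 2.40e-17 s.
46.2 / 2.40e-17 = 1.93e18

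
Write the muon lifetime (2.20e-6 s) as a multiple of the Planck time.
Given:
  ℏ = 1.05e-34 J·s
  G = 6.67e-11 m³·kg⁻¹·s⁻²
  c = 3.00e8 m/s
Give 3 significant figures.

4.10e37

Planck time: t_P = √(ℏG/c⁵) = 5.37e-44 s.
2.20e-6 / 5.37e-44 = 4.10e37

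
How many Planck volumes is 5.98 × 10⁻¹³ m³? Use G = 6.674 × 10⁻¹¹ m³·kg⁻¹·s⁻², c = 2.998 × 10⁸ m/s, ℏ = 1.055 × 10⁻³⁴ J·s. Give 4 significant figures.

Planck volume: V_P = (ℏG/c³)^(3/2) = 4.224 × 10⁻¹⁰⁵ m³.
5.98 × 10⁻¹³ / 4.224 × 10⁻¹⁰⁵ = 1.416 × 10⁹²

1.416 × 10⁹²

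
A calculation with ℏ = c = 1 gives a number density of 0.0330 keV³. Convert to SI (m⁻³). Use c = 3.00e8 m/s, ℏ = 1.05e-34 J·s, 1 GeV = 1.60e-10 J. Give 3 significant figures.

Number density is [L]⁻³ = [E]³/(ℏc)³.
1 GeV³ → 1/(ℏc)³ × (1 GeV in J)³ = 1.31e47 m⁻³.
Convert the energy scale: 0.0330 keV³ = 3.30e-20 GeV³.
Result: 3.30e-20 × 1.31e47 = 4.32e27 m⁻³.

4.32e27 m⁻³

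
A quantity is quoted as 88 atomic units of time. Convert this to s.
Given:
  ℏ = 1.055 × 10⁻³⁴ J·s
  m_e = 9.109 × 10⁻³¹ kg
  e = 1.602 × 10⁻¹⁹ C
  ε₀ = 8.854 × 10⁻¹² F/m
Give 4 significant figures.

One atomic unit of time: τ_au = (4πε₀)²ℏ³/(m_e e⁴) = 2.423 × 10⁻¹⁷ s.
88 × 2.423 × 10⁻¹⁷ s = 2.132 × 10⁻¹⁵ s

2.132 × 10⁻¹⁵ s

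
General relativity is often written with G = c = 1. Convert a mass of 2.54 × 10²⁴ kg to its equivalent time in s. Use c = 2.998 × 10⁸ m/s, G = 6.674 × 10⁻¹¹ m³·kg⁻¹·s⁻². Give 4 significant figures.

6.291 × 10⁻¹² s

Mass → time via G/c³.
2.54 × 10²⁴ kg × (G/c³) = 6.291 × 10⁻¹² s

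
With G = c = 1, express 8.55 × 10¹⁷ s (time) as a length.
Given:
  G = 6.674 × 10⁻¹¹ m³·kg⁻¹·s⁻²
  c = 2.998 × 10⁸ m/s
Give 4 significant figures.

Time → length via c.
8.55 × 10¹⁷ s × (c) = 2.563 × 10²⁶ m

2.563 × 10²⁶ m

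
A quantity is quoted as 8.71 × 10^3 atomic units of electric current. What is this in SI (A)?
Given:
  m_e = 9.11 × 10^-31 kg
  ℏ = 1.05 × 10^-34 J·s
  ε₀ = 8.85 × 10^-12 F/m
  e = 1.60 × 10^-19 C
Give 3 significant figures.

58.1 A

One atomic unit of electric current: I_au = e E_h/ℏ = m_e e⁵/((4πε₀)²ℏ³) = 6.67 × 10^-3 A.
8.71 × 10^3 × 6.67 × 10^-3 A = 58.1 A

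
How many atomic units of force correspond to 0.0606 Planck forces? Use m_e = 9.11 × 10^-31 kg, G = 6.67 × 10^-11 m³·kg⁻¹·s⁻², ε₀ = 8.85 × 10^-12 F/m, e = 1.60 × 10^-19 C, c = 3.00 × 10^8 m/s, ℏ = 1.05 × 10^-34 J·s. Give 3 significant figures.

Planck force: F_P = c⁴/G = 1.21 × 10^44 N
atomic unit of force: F_au = E_h/a₀ = m_e²e⁶/((4πε₀)³ℏ⁴) = 8.33 × 10^-8 N
0.0606 × 1.21 × 10^44 / 8.33 × 10^-8 = 8.84 × 10^49

8.84 × 10^49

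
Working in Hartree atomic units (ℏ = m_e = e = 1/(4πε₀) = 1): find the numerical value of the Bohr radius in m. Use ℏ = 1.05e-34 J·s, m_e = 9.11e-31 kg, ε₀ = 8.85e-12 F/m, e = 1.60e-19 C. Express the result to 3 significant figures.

From ℏ = m_e = e = 1/(4πε₀) = 1 the length scale is a₀ = 4πε₀ℏ²/(m_e e²).
  = 1.23e-78 / 2.33e-68
  = 5.26e-11 m

5.26e-11 m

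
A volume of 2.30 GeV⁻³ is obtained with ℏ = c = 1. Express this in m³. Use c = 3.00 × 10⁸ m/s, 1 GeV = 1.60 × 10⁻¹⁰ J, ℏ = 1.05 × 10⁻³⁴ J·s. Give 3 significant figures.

Volume is [L]³ = [E]⁻³·(ℏc)³.
1 GeV⁻³ → (ℏc)³ × (1 GeV in J)⁻³ = 7.63 × 10⁻⁴⁸ m³.
Result: 2.30 × 7.63 × 10⁻⁴⁸ = 1.76 × 10⁻⁴⁷ m³.

1.76 × 10⁻⁴⁷ m³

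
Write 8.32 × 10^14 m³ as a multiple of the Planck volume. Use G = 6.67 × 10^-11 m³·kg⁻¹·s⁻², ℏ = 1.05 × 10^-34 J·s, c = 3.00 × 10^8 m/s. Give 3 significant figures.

Planck volume: V_P = (ℏG/c³)^(3/2) = 4.18 × 10^-105 m³.
8.32 × 10^14 / 4.18 × 10^-105 = 1.99 × 10^119

1.99 × 10^119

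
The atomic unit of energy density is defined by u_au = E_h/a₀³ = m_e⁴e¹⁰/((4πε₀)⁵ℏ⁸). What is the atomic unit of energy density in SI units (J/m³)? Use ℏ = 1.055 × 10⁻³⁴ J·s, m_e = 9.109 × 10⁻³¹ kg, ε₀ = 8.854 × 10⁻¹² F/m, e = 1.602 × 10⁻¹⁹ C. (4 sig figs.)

2.929 × 10¹³ J/m³

u_au = E_h/a₀³ = m_e⁴e¹⁰/((4πε₀)⁵ℏ⁸)
E_h = 4.354 × 10⁻¹⁸ J
a₀ = 5.297 × 10⁻¹¹ m
E_h/a₀³ = 2.929 × 10¹³ J/m³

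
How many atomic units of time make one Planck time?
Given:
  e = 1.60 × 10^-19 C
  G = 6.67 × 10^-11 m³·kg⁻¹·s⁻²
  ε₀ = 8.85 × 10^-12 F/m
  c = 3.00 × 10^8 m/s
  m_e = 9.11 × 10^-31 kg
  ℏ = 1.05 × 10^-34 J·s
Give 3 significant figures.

Planck time: t_P = √(ℏG/c⁵) = 5.37 × 10^-44 s
atomic unit of time: τ_au = (4πε₀)²ℏ³/(m_e e⁴) = 2.40 × 10^-17 s
ratio = 5.37 × 10^-44 / 2.40 × 10^-17 = 2.24 × 10^-27

2.24 × 10^-27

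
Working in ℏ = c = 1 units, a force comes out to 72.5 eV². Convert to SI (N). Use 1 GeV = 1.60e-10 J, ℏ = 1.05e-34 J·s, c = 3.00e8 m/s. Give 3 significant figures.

5.89e-11 N

Force is [E]/[L] = [E]²/(ℏc); restore (ℏc)⁻¹.
1 GeV² → 1/(ℏc) × (1 GeV in J)² = 8.13e5 N.
Convert the energy scale: 72.5 eV² = 7.25e-17 GeV².
Result: 7.25e-17 × 8.13e5 = 5.89e-11 N.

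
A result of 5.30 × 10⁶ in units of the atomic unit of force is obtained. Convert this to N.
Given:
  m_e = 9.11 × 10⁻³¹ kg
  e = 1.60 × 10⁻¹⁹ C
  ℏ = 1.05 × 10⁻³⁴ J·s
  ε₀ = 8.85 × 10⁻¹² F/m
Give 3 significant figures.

One atomic unit of force: F_au = E_h/a₀ = m_e²e⁶/((4πε₀)³ℏ⁴) = 8.33 × 10⁻⁸ N.
5.30 × 10⁶ × 8.33 × 10⁻⁸ N = 0.441 N

0.441 N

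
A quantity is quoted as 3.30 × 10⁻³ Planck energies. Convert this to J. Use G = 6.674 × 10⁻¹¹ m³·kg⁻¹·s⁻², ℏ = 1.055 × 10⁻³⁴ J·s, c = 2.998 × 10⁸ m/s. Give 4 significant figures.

One Planck energy: E_P = √(ℏc⁵/G) = 1.957 × 10⁹ J.
3.30 × 10⁻³ × 1.957 × 10⁹ J = 6.457 × 10⁶ J

6.457 × 10⁶ J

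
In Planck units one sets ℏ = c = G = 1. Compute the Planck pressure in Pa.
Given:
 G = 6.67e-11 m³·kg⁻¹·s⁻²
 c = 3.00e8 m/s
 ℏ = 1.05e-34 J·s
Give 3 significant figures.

4.68e113 Pa

p_P = c⁷/(ℏG²)
  = 2.19e59 / 4.67e-55
  = 4.68e113 Pa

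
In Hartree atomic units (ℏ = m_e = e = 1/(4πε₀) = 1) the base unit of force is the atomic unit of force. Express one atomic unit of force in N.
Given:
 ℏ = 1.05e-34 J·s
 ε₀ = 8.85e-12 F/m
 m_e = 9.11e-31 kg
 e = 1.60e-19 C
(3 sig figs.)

8.33e-8 N

F_au = E_h/a₀ = m_e²e⁶/((4πε₀)³ℏ⁴)
E_h = 4.38e-18 J
a₀ = 5.26e-11 m
E_h/a₀ = 8.33e-8 N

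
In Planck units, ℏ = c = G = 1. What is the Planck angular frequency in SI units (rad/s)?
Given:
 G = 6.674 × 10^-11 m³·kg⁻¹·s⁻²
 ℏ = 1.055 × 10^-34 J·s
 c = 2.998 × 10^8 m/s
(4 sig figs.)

1.855 × 10^43 rad/s

The unique combination of the constants set to 1 with dimensions of angular frequency is ω_P = √(c⁵/(ℏG)).
  = √(3.440 × 10^86)
  = 1.855 × 10^43 rad/s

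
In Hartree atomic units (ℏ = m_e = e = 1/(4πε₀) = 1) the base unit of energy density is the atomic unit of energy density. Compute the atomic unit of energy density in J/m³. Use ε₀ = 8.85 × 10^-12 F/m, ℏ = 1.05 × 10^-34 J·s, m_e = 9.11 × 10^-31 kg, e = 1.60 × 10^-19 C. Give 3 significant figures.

3.01 × 10^13 J/m³

u_au = E_h/a₀³ = m_e⁴e¹⁰/((4πε₀)⁵ℏ⁸)
E_h = 4.38 × 10^-18 J
a₀ = 5.26 × 10^-11 m
E_h/a₀³ = 3.01 × 10^13 J/m³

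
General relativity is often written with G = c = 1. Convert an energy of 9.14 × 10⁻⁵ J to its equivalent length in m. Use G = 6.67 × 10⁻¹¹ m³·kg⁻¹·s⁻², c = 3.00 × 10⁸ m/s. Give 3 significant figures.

Energy → length via G/c⁴.
9.14 × 10⁻⁵ J × (G/c⁴) = 7.53 × 10⁻⁴⁹ m

7.53 × 10⁻⁴⁹ m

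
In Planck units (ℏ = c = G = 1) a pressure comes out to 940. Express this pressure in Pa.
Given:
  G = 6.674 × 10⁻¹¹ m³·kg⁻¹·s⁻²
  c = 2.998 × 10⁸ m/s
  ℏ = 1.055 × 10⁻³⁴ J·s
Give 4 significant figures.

4.354 × 10¹¹⁶ Pa

One Planck pressure: p_P = c⁷/(ℏG²) = 4.632 × 10¹¹³ Pa.
940 × 4.632 × 10¹¹³ Pa = 4.354 × 10¹¹⁶ Pa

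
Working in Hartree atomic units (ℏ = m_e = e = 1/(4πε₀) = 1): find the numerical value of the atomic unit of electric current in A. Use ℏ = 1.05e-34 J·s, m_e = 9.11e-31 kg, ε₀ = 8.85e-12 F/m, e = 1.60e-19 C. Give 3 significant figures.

6.67e-3 A

The unique combination of the constants set to 1 with dimensions of current is I_au = e E_h/ℏ = m_e e⁵/((4πε₀)²ℏ³).
E_h = 4.38e-18 J
e·E_h/ℏ = 6.67e-3 A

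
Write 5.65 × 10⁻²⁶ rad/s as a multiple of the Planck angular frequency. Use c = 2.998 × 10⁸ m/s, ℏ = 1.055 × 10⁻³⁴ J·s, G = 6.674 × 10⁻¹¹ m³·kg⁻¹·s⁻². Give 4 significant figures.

3.046 × 10⁻⁶⁹

Planck angular frequency: ω_P = √(c⁵/(ℏG)) = 1.855 × 10⁴³ rad/s.
5.65 × 10⁻²⁶ / 1.855 × 10⁴³ = 3.046 × 10⁻⁶⁹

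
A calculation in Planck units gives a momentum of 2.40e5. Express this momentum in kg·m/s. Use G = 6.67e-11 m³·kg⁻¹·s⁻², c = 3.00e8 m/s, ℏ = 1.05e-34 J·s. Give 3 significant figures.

1.56e6 kg·m/s

One Planck momentum: p_P = √(ℏc³/G) = 6.52 kg·m/s.
2.40e5 × 6.52 kg·m/s = 1.56e6 kg·m/s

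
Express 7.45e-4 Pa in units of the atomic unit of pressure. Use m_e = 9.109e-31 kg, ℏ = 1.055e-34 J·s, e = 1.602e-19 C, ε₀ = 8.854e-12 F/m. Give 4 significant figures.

atomic unit of pressure: P_au = E_h/a₀³ = m_e⁴e¹⁰/((4πε₀)⁵ℏ⁸) = 2.929e13 Pa.
7.45e-4 / 2.929e13 = 2.543e-17

2.543e-17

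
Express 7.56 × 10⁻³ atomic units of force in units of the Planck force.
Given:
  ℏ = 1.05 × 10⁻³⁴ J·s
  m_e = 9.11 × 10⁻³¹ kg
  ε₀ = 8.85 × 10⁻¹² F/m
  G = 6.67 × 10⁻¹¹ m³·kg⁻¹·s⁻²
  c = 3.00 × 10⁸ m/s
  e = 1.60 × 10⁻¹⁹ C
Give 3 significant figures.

5.18 × 10⁻⁵⁴

atomic unit of force: F_au = E_h/a₀ = m_e²e⁶/((4πε₀)³ℏ⁴) = 8.33 × 10⁻⁸ N
Planck force: F_P = c⁴/G = 1.21 × 10⁴⁴ N
7.56 × 10⁻³ × 8.33 × 10⁻⁸ / 1.21 × 10⁴⁴ = 5.18 × 10⁻⁵⁴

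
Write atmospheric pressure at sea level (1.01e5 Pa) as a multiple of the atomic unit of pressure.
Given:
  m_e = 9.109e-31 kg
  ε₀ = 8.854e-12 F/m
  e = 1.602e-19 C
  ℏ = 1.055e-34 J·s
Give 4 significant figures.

3.448e-9

atomic unit of pressure: P_au = E_h/a₀³ = m_e⁴e¹⁰/((4πε₀)⁵ℏ⁸) = 2.929e13 Pa.
1.01e5 / 2.929e13 = 3.448e-9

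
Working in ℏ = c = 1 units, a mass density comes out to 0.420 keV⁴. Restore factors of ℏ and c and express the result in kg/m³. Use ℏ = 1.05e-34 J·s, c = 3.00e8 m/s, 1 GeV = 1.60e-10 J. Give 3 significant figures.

9.78e-5 kg/m³

Mass density is [E]/(c²[L]³) = [E]⁴/(ℏ³c⁵).
1 GeV⁴ → 1/(ℏ³c⁵) × (1 GeV in J)⁴ = 2.33e20 kg/m³.
Convert the energy scale: 0.420 keV⁴ = 4.20e-25 GeV⁴.
Result: 4.20e-25 × 2.33e20 = 9.78e-5 kg/m³.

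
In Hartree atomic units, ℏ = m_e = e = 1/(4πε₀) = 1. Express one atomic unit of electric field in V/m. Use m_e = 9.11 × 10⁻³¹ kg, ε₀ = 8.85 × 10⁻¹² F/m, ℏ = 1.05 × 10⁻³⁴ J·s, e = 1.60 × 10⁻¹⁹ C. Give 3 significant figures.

Dimensional analysis gives E_au = E_h/(e a₀) = m_e²e⁵/((4πε₀)³ℏ⁴).
E_h = 4.38 × 10⁻¹⁸ J
a₀ = 5.26 × 10⁻¹¹ m
E_h/(e·a₀) = 5.20 × 10¹¹ V/m

5.20 × 10¹¹ V/m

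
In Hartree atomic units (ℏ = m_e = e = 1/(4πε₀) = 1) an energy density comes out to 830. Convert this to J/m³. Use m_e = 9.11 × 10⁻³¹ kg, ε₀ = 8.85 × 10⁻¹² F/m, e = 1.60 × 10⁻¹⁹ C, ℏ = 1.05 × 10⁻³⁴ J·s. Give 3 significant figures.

One atomic unit of energy density: u_au = E_h/a₀³ = m_e⁴e¹⁰/((4πε₀)⁵ℏ⁸) = 3.01 × 10¹³ J/m³.
830 × 3.01 × 10¹³ J/m³ = 2.50 × 10¹⁶ J/m³

2.50 × 10¹⁶ J/m³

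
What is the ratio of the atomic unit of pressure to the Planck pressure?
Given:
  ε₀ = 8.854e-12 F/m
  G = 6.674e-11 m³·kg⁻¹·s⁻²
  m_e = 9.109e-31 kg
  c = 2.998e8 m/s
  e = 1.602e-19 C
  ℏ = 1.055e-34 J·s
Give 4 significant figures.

atomic unit of pressure: P_au = E_h/a₀³ = m_e⁴e¹⁰/((4πε₀)⁵ℏ⁸) = 2.929e13 Pa
Planck pressure: p_P = c⁷/(ℏG²) = 4.632e113 Pa
ratio = 2.929e13 / 4.632e113 = 6.323e-101

6.323e-101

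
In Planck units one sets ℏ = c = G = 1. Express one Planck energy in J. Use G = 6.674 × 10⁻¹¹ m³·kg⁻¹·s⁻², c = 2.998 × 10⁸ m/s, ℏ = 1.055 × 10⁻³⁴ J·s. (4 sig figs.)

E_P = √(ℏc⁵/G)
  = √(3.828 × 10¹⁸)
  = 1.957 × 10⁹ J

1.957 × 10⁹ J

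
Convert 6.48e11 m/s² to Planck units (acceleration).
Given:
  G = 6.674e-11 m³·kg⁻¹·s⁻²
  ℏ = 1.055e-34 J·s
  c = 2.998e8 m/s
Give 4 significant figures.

Planck acceleration: a_P = √(c⁷/(ℏG)) = 5.560e51 m/s².
6.48e11 / 5.560e51 = 1.165e-40

1.165e-40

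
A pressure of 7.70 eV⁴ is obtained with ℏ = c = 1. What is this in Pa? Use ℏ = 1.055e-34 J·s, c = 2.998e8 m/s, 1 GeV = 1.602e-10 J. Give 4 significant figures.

160.3 Pa

Pressure is [E]/[L]³ = [E]⁴/(ℏc)³.
1 GeV⁴ → 1/(ℏc)³ × (1 GeV in J)⁴ = 2.082e37 Pa.
Convert the energy scale: 7.70 eV⁴ = 7.70e-36 GeV⁴.
Result: 7.70e-36 × 2.082e37 = 160.3 Pa.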